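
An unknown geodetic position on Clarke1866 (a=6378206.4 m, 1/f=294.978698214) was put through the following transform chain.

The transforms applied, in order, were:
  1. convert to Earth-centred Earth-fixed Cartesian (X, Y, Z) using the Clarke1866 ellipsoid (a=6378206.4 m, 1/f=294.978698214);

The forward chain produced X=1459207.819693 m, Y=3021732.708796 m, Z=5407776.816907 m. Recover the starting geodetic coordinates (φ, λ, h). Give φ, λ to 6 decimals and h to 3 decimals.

φ=58.353736°, λ=64.223902°, h=1718.682 m

start: X=1459207.8197, Y=3021732.7088, Z=5407776.8169 m
→ geod (Bowring, a=6378206.400): φ=58.35373600°, λ=64.22390200°, h=1718.6820 m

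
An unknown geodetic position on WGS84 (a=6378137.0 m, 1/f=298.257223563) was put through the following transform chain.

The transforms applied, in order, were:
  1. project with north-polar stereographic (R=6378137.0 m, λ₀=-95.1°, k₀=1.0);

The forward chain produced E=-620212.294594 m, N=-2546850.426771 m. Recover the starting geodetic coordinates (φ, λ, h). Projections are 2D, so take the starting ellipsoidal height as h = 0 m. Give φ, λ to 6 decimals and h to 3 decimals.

start: E=-620212.2946, N=-2546850.4268 m
→ stereo⁻¹: φ=66.77592300°, λ=-108.78634700°

φ=66.775923°, λ=-108.786347°, h=0.000 m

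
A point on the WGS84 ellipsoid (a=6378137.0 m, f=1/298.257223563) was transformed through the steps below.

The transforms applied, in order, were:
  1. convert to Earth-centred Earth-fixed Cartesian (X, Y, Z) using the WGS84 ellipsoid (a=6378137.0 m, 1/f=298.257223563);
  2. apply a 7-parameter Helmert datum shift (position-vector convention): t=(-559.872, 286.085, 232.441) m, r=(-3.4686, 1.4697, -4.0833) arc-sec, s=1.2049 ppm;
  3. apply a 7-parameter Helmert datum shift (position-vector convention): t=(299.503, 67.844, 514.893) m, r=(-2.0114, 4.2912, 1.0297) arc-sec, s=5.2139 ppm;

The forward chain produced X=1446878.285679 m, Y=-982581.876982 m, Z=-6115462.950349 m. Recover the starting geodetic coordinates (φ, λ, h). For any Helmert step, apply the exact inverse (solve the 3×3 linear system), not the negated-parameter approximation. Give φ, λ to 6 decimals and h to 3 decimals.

start: X=1446878.2857, Y=-982581.8770, Z=-6115462.9503 m
→ Helmert⁻¹: X=1446693.5729, Y=-982592.1799, Z=-6115925.4397
→ Helmert⁻¹: X=1447314.7354, Y=-982745.5783, Z=-6116156.7249
→ geod (Bowring, a=6378137.000): φ=-74.13906700°, λ=-34.17701600°, h=3075.0050 m

φ=-74.139067°, λ=-34.177016°, h=3075.005 m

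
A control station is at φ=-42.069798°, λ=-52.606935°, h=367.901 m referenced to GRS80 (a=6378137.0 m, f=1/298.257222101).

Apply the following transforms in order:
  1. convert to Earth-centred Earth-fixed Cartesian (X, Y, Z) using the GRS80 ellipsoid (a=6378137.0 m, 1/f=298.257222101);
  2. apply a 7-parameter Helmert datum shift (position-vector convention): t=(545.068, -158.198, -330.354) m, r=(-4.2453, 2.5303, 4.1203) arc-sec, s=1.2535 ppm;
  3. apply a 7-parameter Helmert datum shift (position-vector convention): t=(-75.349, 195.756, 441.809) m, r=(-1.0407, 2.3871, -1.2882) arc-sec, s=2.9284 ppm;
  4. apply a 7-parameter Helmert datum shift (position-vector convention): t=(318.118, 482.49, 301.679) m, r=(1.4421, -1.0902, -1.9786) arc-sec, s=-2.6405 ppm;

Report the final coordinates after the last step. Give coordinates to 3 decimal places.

start: φ=-42.069798°, λ=-52.606935°, h=367.901 m
→ ECEF (a=6378137.000, f=1/298.257222101): X=2879769.4150, Y=-3767527.0436, Z=-4251608.5904
→ Helmert 7p (PV): X=2880341.1966, Y=-3767719.9444, Z=-4251902.0581
→ Helmert 7p (PV): X=2880201.5442, Y=-3767574.6634, Z=-4251487.0247
→ Helmert 7p (PV): X=2880498.3874, Y=-3767080.1293, Z=-4251185.2374

X=2880498.387 m, Y=-3767080.129 m, Z=-4251185.237 m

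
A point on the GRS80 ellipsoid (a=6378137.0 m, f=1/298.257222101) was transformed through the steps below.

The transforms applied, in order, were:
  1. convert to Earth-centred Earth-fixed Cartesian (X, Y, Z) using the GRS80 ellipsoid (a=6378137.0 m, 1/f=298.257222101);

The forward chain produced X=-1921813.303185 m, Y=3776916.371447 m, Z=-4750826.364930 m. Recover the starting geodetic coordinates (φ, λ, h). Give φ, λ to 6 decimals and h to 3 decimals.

φ=-48.458100°, λ=116.968417°, h=23.162 m

start: X=-1921813.3032, Y=3776916.3714, Z=-4750826.3649 m
→ geod (Bowring, a=6378137.000): φ=-48.45810000°, λ=116.96841700°, h=23.1620 m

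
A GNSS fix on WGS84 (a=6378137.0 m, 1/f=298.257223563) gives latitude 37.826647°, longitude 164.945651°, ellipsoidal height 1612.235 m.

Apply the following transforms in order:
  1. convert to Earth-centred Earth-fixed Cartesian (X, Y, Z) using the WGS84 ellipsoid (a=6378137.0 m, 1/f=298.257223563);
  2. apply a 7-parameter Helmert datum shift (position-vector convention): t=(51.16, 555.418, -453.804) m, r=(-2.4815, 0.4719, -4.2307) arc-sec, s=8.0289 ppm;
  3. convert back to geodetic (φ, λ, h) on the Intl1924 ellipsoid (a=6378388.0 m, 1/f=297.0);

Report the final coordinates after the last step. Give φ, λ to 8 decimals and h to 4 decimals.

start: φ=37.826647°, λ=164.945651°, h=1612.235 m
→ ECEF (a=6378137.000, f=1/298.257223563): X=-4872362.9064, Y=1310500.5676, Z=3891252.4716
→ Helmert 7p (PV): X=-4872315.0836, Y=1311213.2600, Z=3890825.2911
→ geod (Bowring, a=6378388.000): φ=37.82363664°, λ=164.93769476°, h=1243.3319 m

φ=37.82363664°, λ=164.93769476°, h=1243.3319 m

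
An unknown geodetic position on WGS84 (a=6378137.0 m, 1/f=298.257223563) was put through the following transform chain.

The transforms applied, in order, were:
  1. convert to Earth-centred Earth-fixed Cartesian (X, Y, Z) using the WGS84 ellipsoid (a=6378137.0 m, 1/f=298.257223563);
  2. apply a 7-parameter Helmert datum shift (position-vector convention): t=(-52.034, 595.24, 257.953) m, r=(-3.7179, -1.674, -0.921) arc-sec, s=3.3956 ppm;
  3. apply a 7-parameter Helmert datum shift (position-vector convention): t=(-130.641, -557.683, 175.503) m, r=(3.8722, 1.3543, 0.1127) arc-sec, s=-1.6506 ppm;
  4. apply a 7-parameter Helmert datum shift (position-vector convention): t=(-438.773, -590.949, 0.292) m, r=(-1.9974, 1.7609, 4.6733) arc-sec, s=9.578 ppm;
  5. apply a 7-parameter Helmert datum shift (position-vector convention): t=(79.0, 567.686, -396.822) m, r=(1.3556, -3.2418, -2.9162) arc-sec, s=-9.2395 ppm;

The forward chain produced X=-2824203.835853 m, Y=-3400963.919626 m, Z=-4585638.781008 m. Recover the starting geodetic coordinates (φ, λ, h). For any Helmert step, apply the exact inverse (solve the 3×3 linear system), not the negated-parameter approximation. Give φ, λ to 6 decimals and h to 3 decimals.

start: X=-2824203.8359, Y=-3400963.9196, Z=-4585638.7810 m
→ Helmert⁻¹: X=-2824332.9027, Y=-3401633.0998, Z=-4585217.5796
→ Helmert⁻¹: X=-2823904.9918, Y=-3400901.1935, Z=-4585230.9959
→ Helmert⁻¹: X=-2823750.7629, Y=-3400433.6612, Z=-4585368.7717
→ Helmert⁻¹: X=-2823711.1712, Y=-3400947.3051, Z=-4585649.5388
→ geod (Bowring, a=6378137.000): φ=-46.24349700°, λ=-129.70189800°, h=2273.4580 m

φ=-46.243497°, λ=-129.701898°, h=2273.458 m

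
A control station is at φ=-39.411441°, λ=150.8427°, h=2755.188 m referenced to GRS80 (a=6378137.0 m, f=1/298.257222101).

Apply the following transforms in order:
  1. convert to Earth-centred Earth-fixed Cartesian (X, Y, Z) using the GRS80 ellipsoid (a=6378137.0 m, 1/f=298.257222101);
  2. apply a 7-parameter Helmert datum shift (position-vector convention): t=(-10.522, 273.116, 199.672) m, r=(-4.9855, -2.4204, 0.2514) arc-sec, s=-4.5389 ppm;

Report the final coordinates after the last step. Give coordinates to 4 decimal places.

start: φ=-39.411441°, λ=150.842700°, h=2755.188 m
→ ECEF (a=6378137.000, f=1/298.257222101): X=-4311045.7129, Y=2405147.4137, Z=-4029461.1556
→ Helmert 7p (PV): X=-4310992.3157, Y=2405306.9654, Z=-4029351.9148

X=-4310992.3157 m, Y=2405306.9654 m, Z=-4029351.9148 m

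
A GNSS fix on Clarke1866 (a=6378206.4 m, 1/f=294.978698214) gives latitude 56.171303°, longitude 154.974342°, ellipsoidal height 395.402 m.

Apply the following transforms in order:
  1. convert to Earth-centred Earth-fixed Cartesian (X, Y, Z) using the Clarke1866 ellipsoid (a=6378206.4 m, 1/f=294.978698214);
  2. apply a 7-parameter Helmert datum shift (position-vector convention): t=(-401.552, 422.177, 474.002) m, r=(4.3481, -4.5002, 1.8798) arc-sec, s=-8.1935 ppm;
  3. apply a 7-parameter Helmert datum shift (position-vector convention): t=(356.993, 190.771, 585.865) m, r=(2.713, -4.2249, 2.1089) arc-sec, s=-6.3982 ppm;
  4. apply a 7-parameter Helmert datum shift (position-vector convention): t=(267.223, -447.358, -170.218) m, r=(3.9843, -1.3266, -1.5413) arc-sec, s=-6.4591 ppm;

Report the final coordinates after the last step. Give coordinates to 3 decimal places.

X=-3225190.141 m, Y=1505509.976 m, Z=5275913.584 m

start: φ=56.171303°, λ=154.974342°, h=395.402 m
→ ECEF (a=6378206.400, f=1/294.978698214): X=-3225205.7537, Y=1505696.8629, Z=5275211.5327
→ Helmert 7p (PV): X=-3225709.6935, Y=1505966.1087, Z=5275603.6867
→ Helmert 7p (PV): X=-3225455.5180, Y=1506044.8744, Z=5276109.5338
→ Helmert 7p (PV): X=-3225190.1410, Y=1505509.9756, Z=5275913.5836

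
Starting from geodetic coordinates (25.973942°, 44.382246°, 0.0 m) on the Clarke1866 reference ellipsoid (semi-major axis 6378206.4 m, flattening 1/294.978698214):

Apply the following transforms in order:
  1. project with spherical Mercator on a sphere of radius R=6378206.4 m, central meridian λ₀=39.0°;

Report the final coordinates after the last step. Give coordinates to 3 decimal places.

start: φ=25.973942°, λ=44.382246°, h=0.000 m
→ merc (R=6378206.4, λ₀=39.0°): E=599155.4033, N=2995886.5040

E=599155.403 m, N=2995886.504 m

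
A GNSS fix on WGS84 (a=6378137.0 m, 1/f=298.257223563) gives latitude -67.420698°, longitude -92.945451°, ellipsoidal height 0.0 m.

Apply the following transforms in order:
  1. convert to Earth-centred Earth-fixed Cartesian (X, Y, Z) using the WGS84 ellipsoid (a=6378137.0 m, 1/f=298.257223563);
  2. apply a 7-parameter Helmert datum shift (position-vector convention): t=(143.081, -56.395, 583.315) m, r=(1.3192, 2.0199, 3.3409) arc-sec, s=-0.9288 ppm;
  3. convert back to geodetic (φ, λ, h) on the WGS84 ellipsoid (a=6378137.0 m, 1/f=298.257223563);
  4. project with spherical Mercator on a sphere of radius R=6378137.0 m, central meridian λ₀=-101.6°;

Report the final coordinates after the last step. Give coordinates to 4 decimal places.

start: φ=-67.420698°, λ=-92.945451°, h=0.000 m
→ ECEF (a=6378137.000, f=1/298.257223563): X=-126200.9492, Y=-2452735.0434, Z=-5866587.0413
→ Helmert 7p (PV): X=-126075.4737, Y=-2452753.6838, Z=-5866012.7284
→ geod (Bowring, a=6378137.000): φ=-67.41861985°, λ=-92.94250531°, h=-525.6137 m
→ merc (R=6378137.0, λ₀=-101.6°): E=963747.9008, N=-10276363.1672

E=963747.9008 m, N=-10276363.1672 m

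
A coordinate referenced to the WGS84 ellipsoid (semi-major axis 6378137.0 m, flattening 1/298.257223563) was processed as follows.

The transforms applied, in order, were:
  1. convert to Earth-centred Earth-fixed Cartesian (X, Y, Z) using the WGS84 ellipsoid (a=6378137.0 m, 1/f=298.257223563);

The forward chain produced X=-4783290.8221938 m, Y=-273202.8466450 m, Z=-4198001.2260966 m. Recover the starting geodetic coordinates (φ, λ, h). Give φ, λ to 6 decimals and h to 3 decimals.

φ=-41.415991°, λ=-176.731041°, h=1241.772 m

start: X=-4783290.8222, Y=-273202.8466, Z=-4198001.2261 m
→ geod (Bowring, a=6378137.000): φ=-41.41599100°, λ=-176.73104100°, h=1241.7720 m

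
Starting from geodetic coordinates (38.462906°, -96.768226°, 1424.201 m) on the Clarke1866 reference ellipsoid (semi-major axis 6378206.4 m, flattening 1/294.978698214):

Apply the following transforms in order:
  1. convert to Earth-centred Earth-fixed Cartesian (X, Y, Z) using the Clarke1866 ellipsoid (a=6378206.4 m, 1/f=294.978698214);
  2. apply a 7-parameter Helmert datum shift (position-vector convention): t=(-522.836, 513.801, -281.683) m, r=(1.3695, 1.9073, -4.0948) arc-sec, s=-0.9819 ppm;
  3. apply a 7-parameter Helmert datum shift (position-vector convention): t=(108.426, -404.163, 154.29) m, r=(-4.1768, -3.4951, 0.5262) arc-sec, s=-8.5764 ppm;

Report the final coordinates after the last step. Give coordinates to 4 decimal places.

start: φ=38.462906°, λ=-96.768226°, h=1424.201 m
→ ECEF (a=6378206.400, f=1/294.978698214): X=-589487.2148, Y=-4967015.2394, Z=3946496.6394
→ Helmert 7p (PV): X=-590071.5852, Y=-4966511.0616, Z=3946183.5536
→ Helmert 7p (PV): X=-590012.2950, Y=-4966794.2267, Z=3946394.5706

X=-590012.2950 m, Y=-4966794.2267 m, Z=3946394.5706 m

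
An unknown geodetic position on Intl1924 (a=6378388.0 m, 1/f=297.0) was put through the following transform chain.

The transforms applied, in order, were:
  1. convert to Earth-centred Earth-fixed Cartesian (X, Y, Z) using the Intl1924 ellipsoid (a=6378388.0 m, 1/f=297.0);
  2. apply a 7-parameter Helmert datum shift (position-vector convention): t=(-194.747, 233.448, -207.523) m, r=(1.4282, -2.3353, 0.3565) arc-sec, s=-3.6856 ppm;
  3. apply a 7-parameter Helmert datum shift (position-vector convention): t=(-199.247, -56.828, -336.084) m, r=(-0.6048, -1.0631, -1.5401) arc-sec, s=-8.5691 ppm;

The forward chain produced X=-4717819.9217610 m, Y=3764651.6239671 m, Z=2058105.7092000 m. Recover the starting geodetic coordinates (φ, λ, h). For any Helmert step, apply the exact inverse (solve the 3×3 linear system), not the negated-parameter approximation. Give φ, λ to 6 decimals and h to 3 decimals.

start: X=-4717819.9218, Y=3764651.6240, Z=2058105.7092 m
→ Helmert⁻¹: X=-4717678.6008, Y=3764699.4515, Z=2058494.7862
→ Helmert⁻¹: X=-4717471.4255, Y=3764502.2863, Z=2058737.2415
→ geod (Bowring, a=6378388.000): φ=18.95344200°, λ=141.41042900°, h=726.0500 m

φ=18.953442°, λ=141.410429°, h=726.050 m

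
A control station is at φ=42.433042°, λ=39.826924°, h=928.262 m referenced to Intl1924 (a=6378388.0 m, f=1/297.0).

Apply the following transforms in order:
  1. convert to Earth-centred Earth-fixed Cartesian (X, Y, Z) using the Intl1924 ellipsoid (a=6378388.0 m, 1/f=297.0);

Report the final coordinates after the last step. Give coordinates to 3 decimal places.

X=3621483.057 m, Y=3020190.164 m, Z=4281928.557 m

start: φ=42.433042°, λ=39.826924°, h=928.262 m
→ ECEF (a=6378388.000, f=1/297.0): X=3621483.0575, Y=3020190.1638, Z=4281928.5572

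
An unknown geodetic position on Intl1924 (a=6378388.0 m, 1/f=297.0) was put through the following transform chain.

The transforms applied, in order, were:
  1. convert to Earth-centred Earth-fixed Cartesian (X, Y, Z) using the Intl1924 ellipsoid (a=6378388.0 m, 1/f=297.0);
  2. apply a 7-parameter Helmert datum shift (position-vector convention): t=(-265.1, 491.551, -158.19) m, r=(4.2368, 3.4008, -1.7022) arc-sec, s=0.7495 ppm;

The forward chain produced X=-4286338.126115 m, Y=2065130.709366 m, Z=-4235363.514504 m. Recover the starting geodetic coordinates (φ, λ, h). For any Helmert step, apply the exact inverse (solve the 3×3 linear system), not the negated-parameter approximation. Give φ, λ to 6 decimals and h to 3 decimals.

start: X=-4286338.1261, Y=2065130.7094, Z=-4235363.5145 m
→ Helmert⁻¹: X=-4286017.0212, Y=2064515.2447, Z=-4235315.2225
→ geod (Bowring, a=6378388.000): φ=-41.86977400°, λ=154.28052500°, h=597.4540 m

φ=-41.869774°, λ=154.280525°, h=597.454 m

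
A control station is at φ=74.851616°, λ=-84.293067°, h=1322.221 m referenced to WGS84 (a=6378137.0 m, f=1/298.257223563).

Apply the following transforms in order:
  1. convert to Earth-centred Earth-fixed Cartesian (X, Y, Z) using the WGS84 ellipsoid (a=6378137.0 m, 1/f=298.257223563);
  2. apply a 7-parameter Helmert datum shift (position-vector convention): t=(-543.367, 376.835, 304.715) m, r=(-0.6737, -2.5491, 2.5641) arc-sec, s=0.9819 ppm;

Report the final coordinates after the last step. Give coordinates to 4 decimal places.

X=165695.5071 m, Y=-1663614.8407 m, Z=6136052.8464 m

start: φ=74.851616°, λ=-84.293067°, h=1322.221 m
→ ECEF (a=6378137.000, f=1/298.257223563): X=166293.8531, Y=-1664012.1496, Z=6135734.6166
→ Helmert 7p (PV): X=165695.5071, Y=-1663614.8407, Z=6136052.8464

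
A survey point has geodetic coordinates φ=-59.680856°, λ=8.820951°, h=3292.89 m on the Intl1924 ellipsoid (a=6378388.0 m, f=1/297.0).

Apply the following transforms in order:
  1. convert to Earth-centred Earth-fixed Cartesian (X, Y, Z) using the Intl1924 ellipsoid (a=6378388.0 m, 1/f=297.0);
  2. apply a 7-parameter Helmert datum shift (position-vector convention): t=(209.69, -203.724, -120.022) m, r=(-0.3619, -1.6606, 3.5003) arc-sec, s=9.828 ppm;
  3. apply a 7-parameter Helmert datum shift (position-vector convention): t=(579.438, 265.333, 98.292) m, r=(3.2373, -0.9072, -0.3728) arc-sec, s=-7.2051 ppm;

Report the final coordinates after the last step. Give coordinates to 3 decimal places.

start: φ=-59.680856°, λ=8.820951°, h=3292.890 m
→ ECEF (a=6378388.000, f=1/297.0): X=3191471.2408, Y=495260.8931, Z=-5485573.8156
→ Helmert 7p (PV): X=3191748.0557, Y=495106.5713, Z=-5485722.9246
→ Helmert 7p (PV): X=3192329.5190, Y=495448.6655, Z=-5485563.2989

X=3192329.519 m, Y=495448.665 m, Z=-5485563.299 m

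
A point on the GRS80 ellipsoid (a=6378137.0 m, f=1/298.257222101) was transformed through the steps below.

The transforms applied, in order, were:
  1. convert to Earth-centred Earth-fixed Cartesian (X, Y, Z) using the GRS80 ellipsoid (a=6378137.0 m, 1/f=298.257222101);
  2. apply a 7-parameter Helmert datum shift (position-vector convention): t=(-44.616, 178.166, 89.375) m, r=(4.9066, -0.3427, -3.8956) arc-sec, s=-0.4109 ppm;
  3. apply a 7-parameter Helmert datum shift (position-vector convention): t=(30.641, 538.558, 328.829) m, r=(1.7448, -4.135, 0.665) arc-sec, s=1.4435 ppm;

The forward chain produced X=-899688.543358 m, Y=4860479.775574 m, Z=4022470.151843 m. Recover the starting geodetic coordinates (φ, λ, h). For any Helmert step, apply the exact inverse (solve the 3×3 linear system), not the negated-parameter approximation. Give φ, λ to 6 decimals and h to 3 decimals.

φ=39.325406°, λ=100.487896°, h=2497.984 m

start: X=-899688.5434, Y=4860479.7756, Z=4022470.1518 m
→ Helmert⁻¹: X=-899621.5855, Y=4859971.1258, Z=4022112.4410
→ Helmert⁻¹: X=-899662.4425, Y=4859873.6380, Z=4021910.6074
→ geod (Bowring, a=6378137.000): φ=39.32540600°, λ=100.48789600°, h=2497.9840 m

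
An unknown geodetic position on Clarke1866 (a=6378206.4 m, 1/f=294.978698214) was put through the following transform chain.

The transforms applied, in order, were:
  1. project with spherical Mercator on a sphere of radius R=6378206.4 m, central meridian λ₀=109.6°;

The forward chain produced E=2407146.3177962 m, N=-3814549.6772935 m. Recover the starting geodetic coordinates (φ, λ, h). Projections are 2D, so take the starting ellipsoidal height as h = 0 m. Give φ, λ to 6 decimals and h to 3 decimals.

φ=-32.389199°, λ=131.223528°, h=0.000 m

start: E=2407146.3178, N=-3814549.6773 m
→ merc⁻¹: φ=-32.38919900°, λ=131.22352800°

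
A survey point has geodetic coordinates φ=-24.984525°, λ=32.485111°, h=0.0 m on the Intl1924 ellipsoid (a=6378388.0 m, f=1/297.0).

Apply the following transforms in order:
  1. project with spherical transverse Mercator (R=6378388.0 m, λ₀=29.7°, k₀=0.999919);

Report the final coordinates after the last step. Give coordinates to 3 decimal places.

start: φ=-24.984525°, λ=32.485111°, h=0.000 m
→ tm (R=6378388.0, λ₀=29.7°): E=281083.9376, N=-2784035.7735

E=281083.938 m, N=-2784035.773 m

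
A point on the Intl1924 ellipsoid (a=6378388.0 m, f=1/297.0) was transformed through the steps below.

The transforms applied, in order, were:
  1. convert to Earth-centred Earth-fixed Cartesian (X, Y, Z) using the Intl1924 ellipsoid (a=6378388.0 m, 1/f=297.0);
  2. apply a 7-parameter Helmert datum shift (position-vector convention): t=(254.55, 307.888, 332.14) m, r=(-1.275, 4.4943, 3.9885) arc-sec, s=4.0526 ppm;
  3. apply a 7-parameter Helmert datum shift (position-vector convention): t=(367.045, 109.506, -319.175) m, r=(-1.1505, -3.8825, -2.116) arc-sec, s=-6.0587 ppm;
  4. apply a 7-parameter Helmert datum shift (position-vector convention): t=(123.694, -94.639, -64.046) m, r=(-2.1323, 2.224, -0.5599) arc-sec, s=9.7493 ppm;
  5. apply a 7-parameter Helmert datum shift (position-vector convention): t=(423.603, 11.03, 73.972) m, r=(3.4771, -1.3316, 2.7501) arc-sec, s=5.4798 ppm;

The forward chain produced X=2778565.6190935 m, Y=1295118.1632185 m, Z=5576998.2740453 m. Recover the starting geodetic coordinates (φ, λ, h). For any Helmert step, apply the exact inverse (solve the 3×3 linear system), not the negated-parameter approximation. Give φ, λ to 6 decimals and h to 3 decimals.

start: X=2778565.6191, Y=1295118.1632, Z=5576998.2740 m
→ Helmert⁻¹: X=2778180.0636, Y=1295157.0068, Z=5576853.9734
→ Helmert⁻¹: X=2777965.6384, Y=1295188.9066, Z=5576906.9909
→ Helmert⁻¹: X=2777707.1156, Y=1295084.6342, Z=5577214.8961
→ Helmert⁻¹: X=2777344.8292, Y=1294683.3209, Z=5576928.6737
→ geod (Bowring, a=6378388.000): φ=61.37584800°, λ=24.99298700°, h=1458.2980 m

φ=61.375848°, λ=24.992987°, h=1458.298 m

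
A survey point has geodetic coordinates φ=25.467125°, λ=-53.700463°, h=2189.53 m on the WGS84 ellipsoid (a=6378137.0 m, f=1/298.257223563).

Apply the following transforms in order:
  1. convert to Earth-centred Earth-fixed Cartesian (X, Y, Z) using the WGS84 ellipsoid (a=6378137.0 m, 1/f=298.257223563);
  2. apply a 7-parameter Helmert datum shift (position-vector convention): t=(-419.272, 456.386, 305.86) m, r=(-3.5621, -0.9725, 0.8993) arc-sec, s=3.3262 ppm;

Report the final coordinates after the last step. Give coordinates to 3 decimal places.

X=3411885.036 m, Y=-4644839.662 m, Z=2727235.700 m

start: φ=25.467125°, λ=-53.700463°, h=2189.530 m
→ ECEF (a=6378137.000, f=1/298.257223563): X=3412285.5613, Y=-4645342.5651, Z=2726824.4585
→ Helmert 7p (PV): X=3411885.0362, Y=-4644839.6619, Z=2727235.7000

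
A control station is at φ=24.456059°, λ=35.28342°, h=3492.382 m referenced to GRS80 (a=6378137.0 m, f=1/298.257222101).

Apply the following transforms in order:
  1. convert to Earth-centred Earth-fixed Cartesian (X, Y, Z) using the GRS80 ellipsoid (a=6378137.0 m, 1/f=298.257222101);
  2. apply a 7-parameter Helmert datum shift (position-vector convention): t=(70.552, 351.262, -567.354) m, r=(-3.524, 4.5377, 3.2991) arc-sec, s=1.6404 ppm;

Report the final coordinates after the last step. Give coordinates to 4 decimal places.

X=4744769.8629 m, Y=3357842.6163 m, Z=2625068.8521 m

start: φ=24.456059°, λ=35.283420°, h=3492.382 m
→ ECEF (a=6378137.000, f=1/298.257222101): X=4744687.4612, Y=3357365.0966, Z=2625793.6393
→ Helmert 7p (PV): X=4744769.8629, Y=3357842.6163, Z=2625068.8521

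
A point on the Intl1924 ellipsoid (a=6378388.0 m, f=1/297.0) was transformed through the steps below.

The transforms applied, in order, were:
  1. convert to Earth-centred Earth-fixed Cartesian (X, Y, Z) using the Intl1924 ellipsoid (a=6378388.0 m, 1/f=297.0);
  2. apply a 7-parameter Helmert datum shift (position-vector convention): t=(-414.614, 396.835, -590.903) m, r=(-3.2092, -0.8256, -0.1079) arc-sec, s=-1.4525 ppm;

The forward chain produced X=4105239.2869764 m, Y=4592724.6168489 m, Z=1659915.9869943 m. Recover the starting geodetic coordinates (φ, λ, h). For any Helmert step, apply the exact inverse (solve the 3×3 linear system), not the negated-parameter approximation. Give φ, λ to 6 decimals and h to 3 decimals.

φ=15.184050°, λ=48.202327°, h=2985.210 m

start: X=4105239.2870, Y=4592724.6168, Z=1659915.9870 m
→ Helmert⁻¹: X=4105664.1088, Y=4592310.7638, Z=1660564.3186
→ geod (Bowring, a=6378388.000): φ=15.18405000°, λ=48.20232700°, h=2985.2100 m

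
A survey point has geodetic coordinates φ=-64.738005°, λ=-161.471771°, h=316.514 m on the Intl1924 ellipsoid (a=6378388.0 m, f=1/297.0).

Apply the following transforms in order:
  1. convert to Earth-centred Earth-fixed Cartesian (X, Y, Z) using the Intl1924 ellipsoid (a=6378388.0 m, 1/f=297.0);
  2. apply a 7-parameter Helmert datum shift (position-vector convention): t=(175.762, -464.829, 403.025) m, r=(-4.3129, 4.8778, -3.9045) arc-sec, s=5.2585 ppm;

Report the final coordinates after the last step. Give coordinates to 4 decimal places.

X=-2588181.2999 m, Y=-867955.3521 m, Z=-5745268.0670 m

start: φ=-64.738005°, λ=-161.471771°, h=316.514 m
→ ECEF (a=6378388.000, f=1/297.0): X=-2588191.1551, Y=-867414.8145, Z=-5745720.2220
→ Helmert 7p (PV): X=-2588181.2999, Y=-867955.3521, Z=-5745268.0670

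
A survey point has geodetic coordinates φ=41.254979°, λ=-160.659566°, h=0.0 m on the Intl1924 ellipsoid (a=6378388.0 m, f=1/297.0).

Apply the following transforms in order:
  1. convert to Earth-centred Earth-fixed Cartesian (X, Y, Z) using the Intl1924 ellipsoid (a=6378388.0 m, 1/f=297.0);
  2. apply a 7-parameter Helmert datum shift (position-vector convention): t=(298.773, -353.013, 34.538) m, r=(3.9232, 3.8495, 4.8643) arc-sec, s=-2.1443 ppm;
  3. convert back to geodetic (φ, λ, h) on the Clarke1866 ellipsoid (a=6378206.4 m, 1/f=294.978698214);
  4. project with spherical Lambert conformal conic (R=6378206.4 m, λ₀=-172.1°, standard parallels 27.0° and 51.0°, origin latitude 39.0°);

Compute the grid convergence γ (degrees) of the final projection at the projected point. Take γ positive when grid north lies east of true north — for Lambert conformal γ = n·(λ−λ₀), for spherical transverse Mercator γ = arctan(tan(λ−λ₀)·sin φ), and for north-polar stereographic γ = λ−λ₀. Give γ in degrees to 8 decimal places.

7.25855217

start: φ=41.254979°, λ=-160.659566°, h=0.000 m
→ ECEF (a=6378388.000, f=1/297.0): X=-4531185.0501, Y=-1590389.1650, Z=4183824.2275
→ Helmert 7p (PV): X=-4530760.9730, Y=-1590925.2025, Z=4183904.1095
→ geod (Bowring, a=6378206.400): φ=41.25814896°, λ=-160.65185531°, h=130.5550 m
→ into lcc (λ₀=-172.1°): φ=41.25814896°, λ−λ₀=11.44814469°
convergence γ = 7.25855217°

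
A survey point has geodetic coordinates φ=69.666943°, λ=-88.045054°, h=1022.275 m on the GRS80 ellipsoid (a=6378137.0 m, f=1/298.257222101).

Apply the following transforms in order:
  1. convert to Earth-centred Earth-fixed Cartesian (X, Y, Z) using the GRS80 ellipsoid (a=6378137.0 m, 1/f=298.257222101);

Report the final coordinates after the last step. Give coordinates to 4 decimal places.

start: φ=69.666943°, λ=-88.045054°, h=1022.275 m
→ ECEF (a=6378137.000, f=1/298.257222101): X=75840.0716, Y=-2221866.8073, Z=5959189.1405

X=75840.0716 m, Y=-2221866.8073 m, Z=5959189.1405 m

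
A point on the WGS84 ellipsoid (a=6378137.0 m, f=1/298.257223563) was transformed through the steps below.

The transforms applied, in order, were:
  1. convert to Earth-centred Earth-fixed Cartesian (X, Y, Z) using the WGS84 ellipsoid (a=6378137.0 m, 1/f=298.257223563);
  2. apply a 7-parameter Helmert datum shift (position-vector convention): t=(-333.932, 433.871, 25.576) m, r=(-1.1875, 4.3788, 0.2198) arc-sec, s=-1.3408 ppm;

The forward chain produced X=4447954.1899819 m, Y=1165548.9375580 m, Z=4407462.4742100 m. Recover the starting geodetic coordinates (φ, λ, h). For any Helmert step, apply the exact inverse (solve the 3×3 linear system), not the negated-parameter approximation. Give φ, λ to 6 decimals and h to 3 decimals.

φ=43.979104°, λ=14.677373°, h=1616.929 m

start: X=4447954.1900, Y=1165548.9376, Z=4407462.4742 m
→ Helmert⁻¹: X=4448201.7599, Y=1165086.5137, Z=4407543.9463
→ geod (Bowring, a=6378137.000): φ=43.97910400°, λ=14.67737300°, h=1616.9290 m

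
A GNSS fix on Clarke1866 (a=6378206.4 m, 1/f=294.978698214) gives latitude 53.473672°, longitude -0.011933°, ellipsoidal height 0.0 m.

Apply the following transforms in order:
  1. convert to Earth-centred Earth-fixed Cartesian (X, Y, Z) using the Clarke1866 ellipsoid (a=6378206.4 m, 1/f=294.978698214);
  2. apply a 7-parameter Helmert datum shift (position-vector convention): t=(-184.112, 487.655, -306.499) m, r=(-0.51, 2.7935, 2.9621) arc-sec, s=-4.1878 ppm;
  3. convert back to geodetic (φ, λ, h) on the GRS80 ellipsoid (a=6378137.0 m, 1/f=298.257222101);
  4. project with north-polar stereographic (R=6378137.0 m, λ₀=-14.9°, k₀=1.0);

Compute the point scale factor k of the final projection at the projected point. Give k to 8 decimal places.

1.10892349

start: φ=53.473672°, λ=-0.011933°, h=0.000 m
→ ECEF (a=6378206.400, f=1/294.978698214): X=3804581.7146, Y=-792.3808, Z=5101890.8470
→ Helmert 7p (PV): X=3804450.7772, Y=-237.4717, Z=5101511.4580
→ geod (Bowring, a=6378137.000): φ=53.47054194°, λ=-0.00357637°, h=-466.8870 m
→ into stereo (λ₀=-14.9°): φ=53.47054194°, λ−λ₀=14.89642363°
scale k = 1.10892349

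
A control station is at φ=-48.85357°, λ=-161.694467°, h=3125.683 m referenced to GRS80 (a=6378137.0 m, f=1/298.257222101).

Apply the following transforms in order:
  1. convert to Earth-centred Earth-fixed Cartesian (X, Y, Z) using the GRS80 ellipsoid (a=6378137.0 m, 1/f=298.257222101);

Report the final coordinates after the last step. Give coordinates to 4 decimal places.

X=-3993884.9477 m, Y=-1321279.0438 m, Z=-4782213.3701 m

start: φ=-48.853570°, λ=-161.694467°, h=3125.683 m
→ ECEF (a=6378137.000, f=1/298.257222101): X=-3993884.9477, Y=-1321279.0438, Z=-4782213.3701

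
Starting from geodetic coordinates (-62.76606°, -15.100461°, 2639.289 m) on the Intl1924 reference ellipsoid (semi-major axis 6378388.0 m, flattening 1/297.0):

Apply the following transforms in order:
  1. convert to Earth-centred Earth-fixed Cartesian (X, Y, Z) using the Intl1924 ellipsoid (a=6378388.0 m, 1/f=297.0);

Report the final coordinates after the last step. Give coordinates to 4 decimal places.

start: φ=-62.766060°, λ=-15.100461°, h=2639.289 m
→ ECEF (a=6378388.000, f=1/297.0): X=2826804.5646, Y=-762754.8088, Z=-5650564.5816

X=2826804.5646 m, Y=-762754.8088 m, Z=-5650564.5816 m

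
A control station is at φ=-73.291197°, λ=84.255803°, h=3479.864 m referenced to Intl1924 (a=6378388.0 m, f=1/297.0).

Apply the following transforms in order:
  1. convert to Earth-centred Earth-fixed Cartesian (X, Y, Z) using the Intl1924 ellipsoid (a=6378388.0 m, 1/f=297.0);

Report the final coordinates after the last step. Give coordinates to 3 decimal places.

X=184212.347 m, Y=1831275.041 m, Z=-6090143.036 m

start: φ=-73.291197°, λ=84.255803°, h=3479.864 m
→ ECEF (a=6378388.000, f=1/297.0): X=184212.3474, Y=1831275.0407, Z=-6090143.0360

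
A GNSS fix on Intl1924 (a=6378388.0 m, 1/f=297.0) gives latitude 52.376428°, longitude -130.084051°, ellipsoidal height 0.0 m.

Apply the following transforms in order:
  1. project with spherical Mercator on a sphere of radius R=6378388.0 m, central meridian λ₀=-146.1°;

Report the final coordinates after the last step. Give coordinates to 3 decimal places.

start: φ=52.376428°, λ=-130.084051°, h=0.000 m
→ merc (R=6378388.0, λ₀=-146.1°): E=1782957.4495, N=6868747.0447

E=1782957.450 m, N=6868747.045 m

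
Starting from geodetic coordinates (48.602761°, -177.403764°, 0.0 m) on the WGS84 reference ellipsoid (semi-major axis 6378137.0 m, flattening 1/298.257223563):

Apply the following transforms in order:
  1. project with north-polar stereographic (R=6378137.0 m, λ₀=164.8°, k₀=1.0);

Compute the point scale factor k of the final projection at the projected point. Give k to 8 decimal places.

1.14276380

start: φ=48.602761°, λ=-177.403764°, h=0.000 m
→ into stereo (λ₀=164.8°): φ=48.60276100°, λ−λ₀=17.79623600°
scale k = 1.14276380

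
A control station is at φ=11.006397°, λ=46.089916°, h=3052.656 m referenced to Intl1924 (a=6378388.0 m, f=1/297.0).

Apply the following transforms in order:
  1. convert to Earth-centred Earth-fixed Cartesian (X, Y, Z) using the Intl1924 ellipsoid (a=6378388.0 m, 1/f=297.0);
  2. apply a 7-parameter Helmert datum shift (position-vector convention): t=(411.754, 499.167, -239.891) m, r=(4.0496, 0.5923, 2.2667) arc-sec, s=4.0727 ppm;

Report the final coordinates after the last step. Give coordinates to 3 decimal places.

start: φ=11.006397°, λ=46.089916°, h=3052.656 m
→ ECEF (a=6378388.000, f=1/297.0): X=4344836.8269, Y=4513363.3555, Z=1210297.3355
→ Helmert 7p (PV): X=4345220.1528, Y=4513904.8890, Z=1210138.5085

X=4345220.153 m, Y=4513904.889 m, Z=1210138.509 m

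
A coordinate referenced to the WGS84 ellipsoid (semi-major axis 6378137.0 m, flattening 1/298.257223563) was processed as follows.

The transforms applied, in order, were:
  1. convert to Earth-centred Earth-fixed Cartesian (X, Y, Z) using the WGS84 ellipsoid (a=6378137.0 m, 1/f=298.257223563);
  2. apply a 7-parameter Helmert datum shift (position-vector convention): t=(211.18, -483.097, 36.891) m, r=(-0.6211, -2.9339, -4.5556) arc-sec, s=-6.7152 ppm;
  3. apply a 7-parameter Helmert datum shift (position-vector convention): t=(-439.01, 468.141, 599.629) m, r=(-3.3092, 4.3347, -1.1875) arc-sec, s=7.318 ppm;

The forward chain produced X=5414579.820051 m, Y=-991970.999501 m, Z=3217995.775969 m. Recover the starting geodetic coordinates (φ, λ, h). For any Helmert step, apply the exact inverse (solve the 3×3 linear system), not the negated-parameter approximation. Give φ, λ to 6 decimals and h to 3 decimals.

φ=30.472256°, λ=-10.380164°, h=3492.548 m

start: X=5414579.8201, Y=-991970.9995, Z=3217995.7760 m
→ Helmert⁻¹: X=5414917.3011, Y=-992452.3227, Z=3217470.4755
→ Helmert⁻¹: X=5414810.1525, Y=-991865.9826, Z=3217375.1837
→ geod (Bowring, a=6378137.000): φ=30.47225600°, λ=-10.38016400°, h=3492.5480 m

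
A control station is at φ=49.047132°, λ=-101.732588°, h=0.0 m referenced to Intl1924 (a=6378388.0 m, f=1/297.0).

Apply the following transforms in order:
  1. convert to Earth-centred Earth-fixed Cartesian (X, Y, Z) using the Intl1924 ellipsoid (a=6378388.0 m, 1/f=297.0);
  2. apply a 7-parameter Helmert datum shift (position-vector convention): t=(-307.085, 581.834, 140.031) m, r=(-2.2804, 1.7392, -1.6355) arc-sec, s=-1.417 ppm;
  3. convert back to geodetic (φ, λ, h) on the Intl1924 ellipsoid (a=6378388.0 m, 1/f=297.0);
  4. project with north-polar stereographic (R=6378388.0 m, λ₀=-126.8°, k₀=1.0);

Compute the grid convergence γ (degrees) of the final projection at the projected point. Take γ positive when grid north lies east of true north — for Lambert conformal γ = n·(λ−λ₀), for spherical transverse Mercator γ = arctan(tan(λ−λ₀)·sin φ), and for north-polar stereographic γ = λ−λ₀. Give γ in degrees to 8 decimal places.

25.06161972

start: φ=49.047132°, λ=-101.732588°, h=0.000 m
→ ECEF (a=6378388.000, f=1/297.0): X=-851743.1113, Y=-4101163.7210, Z=4794086.8381
→ Helmert 7p (PV): X=-852041.0848, Y=-4100516.3202, Z=4794272.5988
→ geod (Bowring, a=6378388.000): φ=49.05211993°, λ=-101.73838028°, h=-235.4181 m
→ into stereo (λ₀=-126.8°): φ=49.05211993°, λ−λ₀=25.06161972°
convergence γ = 25.06161972°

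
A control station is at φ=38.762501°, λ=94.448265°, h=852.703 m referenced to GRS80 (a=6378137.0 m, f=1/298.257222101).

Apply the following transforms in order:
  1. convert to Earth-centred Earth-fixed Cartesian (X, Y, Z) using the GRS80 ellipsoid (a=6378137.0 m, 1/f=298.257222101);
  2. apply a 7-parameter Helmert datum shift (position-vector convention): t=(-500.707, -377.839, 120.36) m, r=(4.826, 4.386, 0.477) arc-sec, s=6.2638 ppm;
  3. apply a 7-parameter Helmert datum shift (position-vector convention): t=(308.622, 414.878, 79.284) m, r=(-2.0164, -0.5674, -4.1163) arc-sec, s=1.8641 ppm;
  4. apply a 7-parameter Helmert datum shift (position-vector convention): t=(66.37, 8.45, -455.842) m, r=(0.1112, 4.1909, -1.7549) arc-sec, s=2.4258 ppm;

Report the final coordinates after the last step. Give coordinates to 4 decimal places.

X=-386131.0584 m, Y=4965591.3086 m, Z=3972197.7458 m

start: φ=38.762501°, λ=94.448265°, h=852.703 m
→ ECEF (a=6378137.000, f=1/298.257222101): X=-386285.3716, Y=4965539.5525, Z=3972326.7011
→ Helmert 7p (PV): X=-386715.5136, Y=4965098.9818, Z=3972596.3370
→ Helmert 7p (PV): X=-386319.4548, Y=4965569.6680, Z=3972633.4247
→ Helmert 7p (PV): X=-386131.0584, Y=4965591.3086, Z=3972197.7458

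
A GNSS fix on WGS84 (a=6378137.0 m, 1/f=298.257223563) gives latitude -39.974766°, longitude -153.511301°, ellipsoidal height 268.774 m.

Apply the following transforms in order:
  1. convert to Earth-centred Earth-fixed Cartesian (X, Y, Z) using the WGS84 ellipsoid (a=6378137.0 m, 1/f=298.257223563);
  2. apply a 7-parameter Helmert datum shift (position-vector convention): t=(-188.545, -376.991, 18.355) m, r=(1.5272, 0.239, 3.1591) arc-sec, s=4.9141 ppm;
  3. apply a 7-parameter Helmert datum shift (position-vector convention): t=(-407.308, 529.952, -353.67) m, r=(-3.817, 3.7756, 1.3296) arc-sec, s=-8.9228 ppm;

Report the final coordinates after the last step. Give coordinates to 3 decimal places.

X=-4381488.624 m, Y=-2183125.549 m, Z=-4076220.977 m

start: φ=-39.974766°, λ=-153.511301°, h=268.774 m
→ ECEF (a=6378137.000, f=1/298.257223563): X=-4380878.5136, Y=-2183146.6802, Z=-4076011.5142
→ Helmert 7p (PV): X=-4381059.8729, Y=-2183571.3169, Z=-4076024.2773
→ Helmert 7p (PV): X=-4381488.6237, Y=-2183125.5493, Z=-4076220.9774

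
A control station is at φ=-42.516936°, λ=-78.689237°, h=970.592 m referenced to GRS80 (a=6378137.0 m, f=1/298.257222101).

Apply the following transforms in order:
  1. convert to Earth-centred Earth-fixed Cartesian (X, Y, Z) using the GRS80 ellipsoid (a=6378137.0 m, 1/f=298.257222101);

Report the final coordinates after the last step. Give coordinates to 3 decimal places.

X=923597.557 m, Y=-4617639.722 m, Z=-4288757.519 m

start: φ=-42.516936°, λ=-78.689237°, h=970.592 m
→ ECEF (a=6378137.000, f=1/298.257222101): X=923597.5566, Y=-4617639.7220, Z=-4288757.5193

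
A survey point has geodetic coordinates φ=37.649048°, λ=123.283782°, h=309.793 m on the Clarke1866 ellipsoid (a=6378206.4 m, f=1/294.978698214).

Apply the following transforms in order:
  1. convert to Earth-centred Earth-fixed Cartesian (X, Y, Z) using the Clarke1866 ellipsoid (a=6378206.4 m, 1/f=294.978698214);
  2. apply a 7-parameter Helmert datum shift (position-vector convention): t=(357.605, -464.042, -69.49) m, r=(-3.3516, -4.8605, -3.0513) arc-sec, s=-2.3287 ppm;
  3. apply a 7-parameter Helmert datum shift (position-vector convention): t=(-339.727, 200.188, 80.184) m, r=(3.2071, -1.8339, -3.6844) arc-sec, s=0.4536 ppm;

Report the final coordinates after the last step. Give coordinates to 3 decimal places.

start: φ=37.649048°, λ=123.283782°, h=309.793 m
→ ECEF (a=6378206.400, f=1/294.978698214): X=-2775040.5198, Y=4227202.4984, Z=3874670.5818
→ Helmert 7p (PV): X=-2774705.2232, Y=4226832.6233, Z=3874457.9892
→ Helmert 7p (PV): X=-2775005.1549, Y=4227024.0499, Z=3874580.9815

X=-2775005.155 m, Y=4227024.050 m, Z=3874580.981 m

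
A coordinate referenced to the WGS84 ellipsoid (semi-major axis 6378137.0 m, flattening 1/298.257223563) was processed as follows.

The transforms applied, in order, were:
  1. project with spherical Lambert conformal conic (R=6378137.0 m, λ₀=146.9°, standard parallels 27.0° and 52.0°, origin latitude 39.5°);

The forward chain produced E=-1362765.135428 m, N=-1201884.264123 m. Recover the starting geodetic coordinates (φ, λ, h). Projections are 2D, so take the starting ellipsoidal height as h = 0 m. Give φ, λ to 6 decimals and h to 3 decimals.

start: E=-1362765.1354, N=-1201884.2641 m
→ lcc⁻¹: φ=27.55560600°, λ=133.00819600°

φ=27.555606°, λ=133.008196°, h=0.000 m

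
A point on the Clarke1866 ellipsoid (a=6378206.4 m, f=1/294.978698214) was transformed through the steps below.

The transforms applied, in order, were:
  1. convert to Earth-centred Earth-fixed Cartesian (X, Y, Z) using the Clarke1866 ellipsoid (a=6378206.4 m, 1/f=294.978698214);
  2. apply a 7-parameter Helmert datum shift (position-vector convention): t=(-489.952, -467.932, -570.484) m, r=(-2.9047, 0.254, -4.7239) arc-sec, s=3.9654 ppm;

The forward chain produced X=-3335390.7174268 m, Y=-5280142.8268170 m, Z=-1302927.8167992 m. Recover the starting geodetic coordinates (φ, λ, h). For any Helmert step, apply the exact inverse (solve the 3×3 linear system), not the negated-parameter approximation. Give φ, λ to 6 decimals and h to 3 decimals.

start: X=-3335390.7174, Y=-5280142.8268, Z=-1302927.8168 m
→ Helmert⁻¹: X=-3334765.0209, Y=-5279711.9907, Z=-1302430.6259
→ geod (Bowring, a=6378206.400): φ=-11.85908800°, λ=-122.27727400°, h=1754.3270 m

φ=-11.859088°, λ=-122.277274°, h=1754.327 m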